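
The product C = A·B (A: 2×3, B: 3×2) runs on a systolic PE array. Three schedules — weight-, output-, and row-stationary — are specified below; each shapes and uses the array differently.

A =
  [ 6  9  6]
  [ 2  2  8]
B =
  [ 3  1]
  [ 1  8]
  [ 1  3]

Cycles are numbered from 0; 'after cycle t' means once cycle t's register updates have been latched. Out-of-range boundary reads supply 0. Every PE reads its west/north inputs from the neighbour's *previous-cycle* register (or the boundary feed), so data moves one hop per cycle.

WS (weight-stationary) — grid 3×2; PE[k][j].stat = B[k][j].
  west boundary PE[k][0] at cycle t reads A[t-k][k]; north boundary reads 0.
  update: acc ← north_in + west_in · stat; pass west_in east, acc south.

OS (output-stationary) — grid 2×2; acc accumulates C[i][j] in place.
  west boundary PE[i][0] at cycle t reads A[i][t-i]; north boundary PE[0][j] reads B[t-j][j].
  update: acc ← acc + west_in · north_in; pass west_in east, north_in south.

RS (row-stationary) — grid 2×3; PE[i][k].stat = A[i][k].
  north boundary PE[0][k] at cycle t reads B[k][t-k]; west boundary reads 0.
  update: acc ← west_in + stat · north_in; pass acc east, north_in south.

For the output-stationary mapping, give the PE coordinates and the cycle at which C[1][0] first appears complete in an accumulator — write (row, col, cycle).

OS — PE[1][0] is where C[1][0] collects:
  @0  [1,0]  acc 0  |  →0  ↓0
  @1  [1,0]  acc 6  |  →2  ↓3
  @2  [1,0]  acc 8  |  →2  ↓1
  @3  [1,0]  acc 16  |  →8  ↓1

(row, col, cycle) = (1, 0, 3)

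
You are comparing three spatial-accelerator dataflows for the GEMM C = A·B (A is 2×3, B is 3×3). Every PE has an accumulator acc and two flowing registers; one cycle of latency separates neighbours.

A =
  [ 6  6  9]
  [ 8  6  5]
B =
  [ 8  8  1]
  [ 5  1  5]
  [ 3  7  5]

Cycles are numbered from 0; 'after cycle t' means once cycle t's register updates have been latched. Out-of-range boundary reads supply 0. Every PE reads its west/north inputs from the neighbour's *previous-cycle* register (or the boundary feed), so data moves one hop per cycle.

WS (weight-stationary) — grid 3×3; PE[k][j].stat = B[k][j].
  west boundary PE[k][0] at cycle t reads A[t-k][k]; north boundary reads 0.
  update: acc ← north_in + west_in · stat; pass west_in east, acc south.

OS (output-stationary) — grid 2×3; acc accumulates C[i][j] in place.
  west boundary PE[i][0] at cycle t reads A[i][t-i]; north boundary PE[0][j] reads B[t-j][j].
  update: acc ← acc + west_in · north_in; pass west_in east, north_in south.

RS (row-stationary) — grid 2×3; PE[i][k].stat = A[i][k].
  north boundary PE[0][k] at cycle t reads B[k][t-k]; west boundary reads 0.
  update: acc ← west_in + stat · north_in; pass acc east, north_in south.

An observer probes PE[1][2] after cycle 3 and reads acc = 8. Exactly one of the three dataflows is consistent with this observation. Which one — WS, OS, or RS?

— WS: 3×3; PE[1][2] trace:
  [0] (1,2) acc=0 (h:0 v:0)
  [1] (1,2) acc=0 (h:0 v:0)
  [2] (1,2) acc=0 (h:0 v:0)
  [3] (1,2) acc=36 (h:6 v:36)
— OS: 2×3; PE[1][2] trace:
  [0] (1,2) acc=0 (h:0 v:0)
  [1] (1,2) acc=0 (h:0 v:0)
  [2] (1,2) acc=0 (h:0 v:0)
  [3] (1,2) acc=8 (h:8 v:1)
— RS: 2×3; PE[1][2] trace:
  [0] (1,2) acc=0 (h:0 v:0)
  [1] (1,2) acc=0 (h:0 v:0)
  [2] (1,2) acc=0 (h:0 v:0)
  [3] (1,2) acc=109 (h:109 v:3)

dataflow = OS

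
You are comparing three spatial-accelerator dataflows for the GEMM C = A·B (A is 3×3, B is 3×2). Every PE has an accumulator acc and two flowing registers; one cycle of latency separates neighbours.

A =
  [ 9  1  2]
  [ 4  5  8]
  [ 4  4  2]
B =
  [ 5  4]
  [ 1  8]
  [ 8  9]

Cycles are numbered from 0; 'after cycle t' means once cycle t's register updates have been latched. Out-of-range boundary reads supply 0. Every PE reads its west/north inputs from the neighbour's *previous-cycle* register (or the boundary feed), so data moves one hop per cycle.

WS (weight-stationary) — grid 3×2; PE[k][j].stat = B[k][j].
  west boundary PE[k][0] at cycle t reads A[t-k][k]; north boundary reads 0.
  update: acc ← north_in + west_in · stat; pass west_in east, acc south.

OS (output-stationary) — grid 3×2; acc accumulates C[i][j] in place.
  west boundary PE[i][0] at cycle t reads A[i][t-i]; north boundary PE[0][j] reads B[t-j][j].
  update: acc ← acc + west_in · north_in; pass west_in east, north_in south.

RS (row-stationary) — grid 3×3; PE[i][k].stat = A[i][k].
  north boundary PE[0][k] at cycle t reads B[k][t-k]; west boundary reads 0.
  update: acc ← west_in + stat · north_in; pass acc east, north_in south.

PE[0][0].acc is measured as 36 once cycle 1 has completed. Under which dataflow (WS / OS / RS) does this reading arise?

— WS: 3×2; PE[0][0] trace:
  step 0 · PE0,0: acc=45; fwd→9 fwd↓45
  step 1 · PE0,0: acc=20; fwd→4 fwd↓20
— OS: 3×2; PE[0][0] trace:
  step 0 · PE0,0: acc=45; fwd→9 fwd↓5
  step 1 · PE0,0: acc=46; fwd→1 fwd↓1
— RS: 3×3; PE[0][0] trace:
  step 0 · PE0,0: acc=45; fwd→45 fwd↓5
  step 1 · PE0,0: acc=36; fwd→36 fwd↓4

dataflow = RS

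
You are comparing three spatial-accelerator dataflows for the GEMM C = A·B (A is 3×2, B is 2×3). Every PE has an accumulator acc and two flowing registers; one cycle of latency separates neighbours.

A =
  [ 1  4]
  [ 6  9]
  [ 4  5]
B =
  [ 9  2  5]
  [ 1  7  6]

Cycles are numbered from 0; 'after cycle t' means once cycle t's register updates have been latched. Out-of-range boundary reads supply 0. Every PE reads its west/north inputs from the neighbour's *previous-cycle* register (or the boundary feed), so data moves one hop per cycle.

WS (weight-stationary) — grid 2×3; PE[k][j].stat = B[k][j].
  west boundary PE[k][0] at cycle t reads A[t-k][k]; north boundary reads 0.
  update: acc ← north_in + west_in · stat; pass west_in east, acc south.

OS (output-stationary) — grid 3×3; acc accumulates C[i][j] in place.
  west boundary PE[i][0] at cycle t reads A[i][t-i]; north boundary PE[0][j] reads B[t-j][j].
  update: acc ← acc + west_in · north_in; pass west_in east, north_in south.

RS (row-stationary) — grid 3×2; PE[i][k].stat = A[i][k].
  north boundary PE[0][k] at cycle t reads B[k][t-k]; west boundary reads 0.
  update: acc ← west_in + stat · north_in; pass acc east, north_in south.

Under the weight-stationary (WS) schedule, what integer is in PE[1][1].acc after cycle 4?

WS (2×3). Following PE[1][1] plus its west/north inputs:
  t=0 PE[0][1]: acc=0 h=0 v=0
  t=0 PE[1][0]: acc=0 h=0 v=0
  t=0 PE[1][1]: acc=0 h=0 v=0
  t=1 PE[0][1]: acc=2 h=1 v=2
  t=1 PE[1][0]: acc=13 h=4 v=13
  t=1 PE[1][1]: acc=0 h=0 v=0
  t=2 PE[0][1]: acc=12 h=6 v=12
  t=2 PE[1][0]: acc=63 h=9 v=63
  t=2 PE[1][1]: acc=30 h=4 v=30
  t=3 PE[0][1]: acc=8 h=4 v=8
  t=3 PE[1][0]: acc=41 h=5 v=41
  t=3 PE[1][1]: acc=75 h=9 v=75
  t=4 PE[0][1]: acc=0 h=0 v=0
  t=4 PE[1][0]: acc=0 h=0 v=0
  t=4 PE[1][1]: acc=43 h=5 v=43

PE[1][1].acc = 43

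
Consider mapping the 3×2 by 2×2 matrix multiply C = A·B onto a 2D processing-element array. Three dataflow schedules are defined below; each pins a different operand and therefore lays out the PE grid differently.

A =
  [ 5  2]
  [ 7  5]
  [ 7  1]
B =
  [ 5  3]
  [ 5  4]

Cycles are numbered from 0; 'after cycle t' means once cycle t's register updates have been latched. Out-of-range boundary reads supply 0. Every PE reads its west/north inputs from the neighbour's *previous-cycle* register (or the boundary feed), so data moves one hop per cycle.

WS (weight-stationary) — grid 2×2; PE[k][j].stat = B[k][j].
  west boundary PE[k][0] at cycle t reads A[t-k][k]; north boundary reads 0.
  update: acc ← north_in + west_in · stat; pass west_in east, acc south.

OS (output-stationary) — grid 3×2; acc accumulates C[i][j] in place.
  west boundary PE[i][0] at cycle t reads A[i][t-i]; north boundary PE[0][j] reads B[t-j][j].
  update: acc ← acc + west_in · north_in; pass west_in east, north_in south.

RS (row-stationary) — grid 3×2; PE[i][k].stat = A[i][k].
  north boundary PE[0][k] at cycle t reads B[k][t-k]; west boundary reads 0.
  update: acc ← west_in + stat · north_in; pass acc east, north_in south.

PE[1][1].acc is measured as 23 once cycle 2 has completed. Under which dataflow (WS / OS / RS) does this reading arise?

Under WS (2×2), PE[1][1]:
  @0  [1,1]  acc 0  |  →0  ↓0
  @1  [1,1]  acc 0  |  →0  ↓0
  @2  [1,1]  acc 23  |  →2  ↓23
Under OS (3×2), PE[1][1]:
  @0  [1,1]  acc 0  |  →0  ↓0
  @1  [1,1]  acc 0  |  →0  ↓0
  @2  [1,1]  acc 21  |  →7  ↓3
Under RS (3×2), PE[1][1]:
  @0  [1,1]  acc 0  |  →0  ↓0
  @1  [1,1]  acc 0  |  →0  ↓0
  @2  [1,1]  acc 60  |  →60  ↓5

dataflow = WS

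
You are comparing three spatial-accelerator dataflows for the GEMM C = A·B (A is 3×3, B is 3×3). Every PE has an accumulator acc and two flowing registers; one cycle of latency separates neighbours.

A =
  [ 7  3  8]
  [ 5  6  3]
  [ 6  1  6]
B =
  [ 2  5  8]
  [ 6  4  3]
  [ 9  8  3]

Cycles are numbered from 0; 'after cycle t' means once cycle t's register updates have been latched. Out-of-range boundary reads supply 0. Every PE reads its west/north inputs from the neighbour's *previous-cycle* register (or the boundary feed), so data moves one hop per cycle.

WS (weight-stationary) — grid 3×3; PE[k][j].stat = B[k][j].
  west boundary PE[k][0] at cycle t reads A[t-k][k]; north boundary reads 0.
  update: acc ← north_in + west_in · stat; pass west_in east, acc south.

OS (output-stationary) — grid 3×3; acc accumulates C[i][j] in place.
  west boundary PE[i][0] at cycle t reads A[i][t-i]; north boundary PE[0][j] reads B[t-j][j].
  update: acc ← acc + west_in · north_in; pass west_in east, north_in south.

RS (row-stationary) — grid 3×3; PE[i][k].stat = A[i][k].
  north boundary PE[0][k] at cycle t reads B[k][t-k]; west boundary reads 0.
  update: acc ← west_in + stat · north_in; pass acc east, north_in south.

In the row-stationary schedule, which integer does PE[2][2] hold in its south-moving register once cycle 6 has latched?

register = 3

RS 3×3: PE[2][2] cycle-by-cycle (with neighbour feeds):
  0: (1,2).acc=0  regs=<0,0>
  0: (2,1).acc=0  regs=<0,0>
  0: (2,2).acc=0  regs=<0,0>
  1: (1,2).acc=0  regs=<0,0>
  1: (2,1).acc=0  regs=<0,0>
  1: (2,2).acc=0  regs=<0,0>
  2: (1,2).acc=0  regs=<0,0>
  2: (2,1).acc=0  regs=<0,0>
  2: (2,2).acc=0  regs=<0,0>
  3: (1,2).acc=73  regs=<73,9>
  3: (2,1).acc=18  regs=<18,6>
  3: (2,2).acc=0  regs=<0,0>
  4: (1,2).acc=73  regs=<73,8>
  4: (2,1).acc=34  regs=<34,4>
  4: (2,2).acc=72  regs=<72,9>
  5: (1,2).acc=67  regs=<67,3>
  5: (2,1).acc=51  regs=<51,3>
  5: (2,2).acc=82  regs=<82,8>
  6: (1,2).acc=0  regs=<0,0>
  6: (2,1).acc=0  regs=<0,0>
  6: (2,2).acc=69  regs=<69,3>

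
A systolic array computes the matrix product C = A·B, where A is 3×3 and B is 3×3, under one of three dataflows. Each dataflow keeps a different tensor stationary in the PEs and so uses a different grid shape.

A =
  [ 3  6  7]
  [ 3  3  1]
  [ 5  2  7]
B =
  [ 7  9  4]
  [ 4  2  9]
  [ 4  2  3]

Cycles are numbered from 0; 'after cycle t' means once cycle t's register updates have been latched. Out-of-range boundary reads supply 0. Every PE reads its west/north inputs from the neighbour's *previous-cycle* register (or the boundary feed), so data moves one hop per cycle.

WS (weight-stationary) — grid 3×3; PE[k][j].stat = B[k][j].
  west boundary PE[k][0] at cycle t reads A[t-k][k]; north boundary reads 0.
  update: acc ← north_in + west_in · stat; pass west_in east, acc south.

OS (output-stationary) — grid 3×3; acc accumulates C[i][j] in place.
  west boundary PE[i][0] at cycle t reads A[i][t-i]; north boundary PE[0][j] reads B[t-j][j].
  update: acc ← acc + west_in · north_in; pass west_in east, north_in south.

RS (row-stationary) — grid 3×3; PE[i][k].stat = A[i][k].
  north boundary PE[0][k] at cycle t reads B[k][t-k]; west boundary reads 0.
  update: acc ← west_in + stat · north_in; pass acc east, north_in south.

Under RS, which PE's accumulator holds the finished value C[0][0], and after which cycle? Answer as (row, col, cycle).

(row, col, cycle) = (0, 2, 2)

RS: C[0][0] accumulates in PE[0][2]:
  step 0 · PE0,2: acc=0; fwd→0 fwd↓0
  step 1 · PE0,2: acc=0; fwd→0 fwd↓0
  step 2 · PE0,2: acc=73; fwd→73 fwd↓4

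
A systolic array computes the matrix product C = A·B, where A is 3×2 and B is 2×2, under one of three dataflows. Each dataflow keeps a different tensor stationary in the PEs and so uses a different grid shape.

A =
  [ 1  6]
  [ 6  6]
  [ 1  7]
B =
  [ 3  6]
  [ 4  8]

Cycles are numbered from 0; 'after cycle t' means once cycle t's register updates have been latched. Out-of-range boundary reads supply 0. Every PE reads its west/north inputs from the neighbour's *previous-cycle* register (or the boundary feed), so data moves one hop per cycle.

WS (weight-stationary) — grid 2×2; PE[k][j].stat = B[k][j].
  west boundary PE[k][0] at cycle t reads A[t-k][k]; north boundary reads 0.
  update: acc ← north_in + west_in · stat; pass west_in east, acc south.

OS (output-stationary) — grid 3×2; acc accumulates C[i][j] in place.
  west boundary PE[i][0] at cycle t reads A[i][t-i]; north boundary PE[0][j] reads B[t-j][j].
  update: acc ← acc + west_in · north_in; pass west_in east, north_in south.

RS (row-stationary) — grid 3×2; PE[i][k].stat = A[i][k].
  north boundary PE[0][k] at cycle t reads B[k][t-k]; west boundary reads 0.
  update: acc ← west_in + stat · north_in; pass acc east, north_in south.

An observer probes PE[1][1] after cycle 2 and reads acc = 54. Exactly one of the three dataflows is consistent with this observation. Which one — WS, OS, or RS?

Under WS (2×2), PE[1][1]:
  after 0 — PE[1][1] acc=0, pass-E 0, pass-S 0
  after 1 — PE[1][1] acc=0, pass-E 0, pass-S 0
  after 2 — PE[1][1] acc=54, pass-E 6, pass-S 54
Under OS (3×2), PE[1][1]:
  after 0 — PE[1][1] acc=0, pass-E 0, pass-S 0
  after 1 — PE[1][1] acc=0, pass-E 0, pass-S 0
  after 2 — PE[1][1] acc=36, pass-E 6, pass-S 6
Under RS (3×2), PE[1][1]:
  after 0 — PE[1][1] acc=0, pass-E 0, pass-S 0
  after 1 — PE[1][1] acc=0, pass-E 0, pass-S 0
  after 2 — PE[1][1] acc=42, pass-E 42, pass-S 4

dataflow = WS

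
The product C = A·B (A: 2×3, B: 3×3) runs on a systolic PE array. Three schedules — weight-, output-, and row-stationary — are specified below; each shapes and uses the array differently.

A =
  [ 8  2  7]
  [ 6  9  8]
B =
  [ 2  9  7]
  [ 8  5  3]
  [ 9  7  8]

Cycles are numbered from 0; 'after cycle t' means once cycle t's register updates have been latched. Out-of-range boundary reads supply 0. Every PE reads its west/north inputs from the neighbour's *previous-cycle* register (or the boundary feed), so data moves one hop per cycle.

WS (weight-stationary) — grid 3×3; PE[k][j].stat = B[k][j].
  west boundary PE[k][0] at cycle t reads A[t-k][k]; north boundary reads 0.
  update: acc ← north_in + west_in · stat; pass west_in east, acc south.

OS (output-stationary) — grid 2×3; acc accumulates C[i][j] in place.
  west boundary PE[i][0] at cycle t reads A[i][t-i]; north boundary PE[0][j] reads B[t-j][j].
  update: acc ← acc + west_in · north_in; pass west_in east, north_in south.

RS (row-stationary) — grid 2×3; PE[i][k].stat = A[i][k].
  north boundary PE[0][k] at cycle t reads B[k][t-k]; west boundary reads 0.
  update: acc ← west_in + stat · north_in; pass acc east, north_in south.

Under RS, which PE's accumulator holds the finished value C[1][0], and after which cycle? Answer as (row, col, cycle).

Under RS, C[1][0] lands at PE[1][2]:
  after 0 — PE[1][2] acc=0, pass-E 0, pass-S 0
  after 1 — PE[1][2] acc=0, pass-E 0, pass-S 0
  after 2 — PE[1][2] acc=0, pass-E 0, pass-S 0
  after 3 — PE[1][2] acc=156, pass-E 156, pass-S 9

(row, col, cycle) = (1, 2, 3)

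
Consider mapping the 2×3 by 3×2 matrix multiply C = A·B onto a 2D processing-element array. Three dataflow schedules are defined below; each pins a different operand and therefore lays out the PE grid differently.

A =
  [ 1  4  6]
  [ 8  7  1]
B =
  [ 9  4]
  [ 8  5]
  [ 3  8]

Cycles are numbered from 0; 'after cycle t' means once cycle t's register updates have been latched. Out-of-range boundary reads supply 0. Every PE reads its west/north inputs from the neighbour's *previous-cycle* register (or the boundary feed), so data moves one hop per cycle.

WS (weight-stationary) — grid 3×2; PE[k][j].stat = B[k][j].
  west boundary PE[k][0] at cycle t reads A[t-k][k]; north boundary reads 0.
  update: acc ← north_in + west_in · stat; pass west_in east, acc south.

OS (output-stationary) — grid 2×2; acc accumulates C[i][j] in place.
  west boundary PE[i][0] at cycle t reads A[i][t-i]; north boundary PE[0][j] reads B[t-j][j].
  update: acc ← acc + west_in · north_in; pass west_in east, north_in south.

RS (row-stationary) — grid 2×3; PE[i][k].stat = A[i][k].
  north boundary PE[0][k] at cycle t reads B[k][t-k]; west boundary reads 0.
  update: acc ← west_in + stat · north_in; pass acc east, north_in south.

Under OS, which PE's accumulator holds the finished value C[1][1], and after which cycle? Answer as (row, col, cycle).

Under OS, C[1][1] lands at PE[1][1]:
  t=0 PE[1][1]: acc=0 h=0 v=0
  t=1 PE[1][1]: acc=0 h=0 v=0
  t=2 PE[1][1]: acc=32 h=8 v=4
  t=3 PE[1][1]: acc=67 h=7 v=5
  t=4 PE[1][1]: acc=75 h=1 v=8

(row, col, cycle) = (1, 1, 4)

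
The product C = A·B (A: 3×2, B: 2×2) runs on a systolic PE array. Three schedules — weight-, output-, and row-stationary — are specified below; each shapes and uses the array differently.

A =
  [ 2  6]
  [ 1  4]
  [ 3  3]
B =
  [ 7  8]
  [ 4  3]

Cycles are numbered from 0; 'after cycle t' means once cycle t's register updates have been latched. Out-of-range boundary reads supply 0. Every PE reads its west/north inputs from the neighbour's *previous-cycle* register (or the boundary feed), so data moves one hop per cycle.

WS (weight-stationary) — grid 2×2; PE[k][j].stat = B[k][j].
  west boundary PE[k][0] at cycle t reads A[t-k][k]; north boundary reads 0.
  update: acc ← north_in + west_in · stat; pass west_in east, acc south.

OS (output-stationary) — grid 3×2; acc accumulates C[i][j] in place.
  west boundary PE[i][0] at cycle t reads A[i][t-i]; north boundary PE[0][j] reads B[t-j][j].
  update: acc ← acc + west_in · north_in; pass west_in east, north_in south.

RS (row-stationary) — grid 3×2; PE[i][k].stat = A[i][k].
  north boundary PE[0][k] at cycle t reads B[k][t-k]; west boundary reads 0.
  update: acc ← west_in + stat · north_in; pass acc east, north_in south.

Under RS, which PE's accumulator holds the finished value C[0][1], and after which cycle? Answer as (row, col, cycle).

RS: C[0][1] accumulates in PE[0][1]:
  t=0 PE[0][1]: acc=0 h=0 v=0
  t=1 PE[0][1]: acc=38 h=38 v=4
  t=2 PE[0][1]: acc=34 h=34 v=3

(row, col, cycle) = (0, 1, 2)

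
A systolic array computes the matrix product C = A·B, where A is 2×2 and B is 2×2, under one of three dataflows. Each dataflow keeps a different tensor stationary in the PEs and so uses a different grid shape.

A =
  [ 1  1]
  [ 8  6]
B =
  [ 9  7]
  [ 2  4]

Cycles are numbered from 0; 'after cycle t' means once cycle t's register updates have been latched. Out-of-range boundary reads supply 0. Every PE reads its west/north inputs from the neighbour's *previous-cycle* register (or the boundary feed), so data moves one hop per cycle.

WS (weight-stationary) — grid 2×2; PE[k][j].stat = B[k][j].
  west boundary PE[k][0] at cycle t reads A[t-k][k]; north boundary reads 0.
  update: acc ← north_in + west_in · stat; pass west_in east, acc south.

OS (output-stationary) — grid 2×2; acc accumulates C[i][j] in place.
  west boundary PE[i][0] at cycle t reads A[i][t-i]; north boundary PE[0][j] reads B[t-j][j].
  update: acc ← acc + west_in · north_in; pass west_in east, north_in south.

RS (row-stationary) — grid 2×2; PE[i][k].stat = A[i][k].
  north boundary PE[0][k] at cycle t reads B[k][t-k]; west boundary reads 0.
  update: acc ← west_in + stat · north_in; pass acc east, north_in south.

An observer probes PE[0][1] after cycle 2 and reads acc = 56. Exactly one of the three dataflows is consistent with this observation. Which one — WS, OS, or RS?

— WS: 2×2; PE[0][1] trace:
  t=0 PE[0][1]: acc=0 h=0 v=0
  t=1 PE[0][1]: acc=7 h=1 v=7
  t=2 PE[0][1]: acc=56 h=8 v=56
— OS: 2×2; PE[0][1] trace:
  t=0 PE[0][1]: acc=0 h=0 v=0
  t=1 PE[0][1]: acc=7 h=1 v=7
  t=2 PE[0][1]: acc=11 h=1 v=4
— RS: 2×2; PE[0][1] trace:
  t=0 PE[0][1]: acc=0 h=0 v=0
  t=1 PE[0][1]: acc=11 h=11 v=2
  t=2 PE[0][1]: acc=11 h=11 v=4

dataflow = WS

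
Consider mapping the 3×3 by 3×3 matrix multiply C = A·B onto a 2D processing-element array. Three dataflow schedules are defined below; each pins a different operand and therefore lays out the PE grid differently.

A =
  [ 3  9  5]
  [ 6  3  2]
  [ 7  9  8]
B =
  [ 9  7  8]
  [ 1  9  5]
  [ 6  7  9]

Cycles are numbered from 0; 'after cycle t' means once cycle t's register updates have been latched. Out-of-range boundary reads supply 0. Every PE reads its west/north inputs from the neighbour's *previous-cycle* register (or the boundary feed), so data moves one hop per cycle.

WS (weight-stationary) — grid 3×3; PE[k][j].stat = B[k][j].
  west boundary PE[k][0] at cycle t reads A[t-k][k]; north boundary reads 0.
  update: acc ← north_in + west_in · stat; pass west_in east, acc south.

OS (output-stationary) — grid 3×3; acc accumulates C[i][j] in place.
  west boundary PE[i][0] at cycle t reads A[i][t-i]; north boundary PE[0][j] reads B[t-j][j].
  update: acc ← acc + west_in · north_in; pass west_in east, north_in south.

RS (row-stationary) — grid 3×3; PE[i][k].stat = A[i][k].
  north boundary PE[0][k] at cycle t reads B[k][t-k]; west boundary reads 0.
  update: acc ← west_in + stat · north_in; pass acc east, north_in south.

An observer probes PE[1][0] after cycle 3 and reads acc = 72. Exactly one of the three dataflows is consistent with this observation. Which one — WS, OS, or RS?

dataflow = WS

WS (3×3 grid), PE[1][0]:
  cycle 0: PE[1][0] → acc 0, east 0, south 0
  cycle 1: PE[1][0] → acc 36, east 9, south 36
  cycle 2: PE[1][0] → acc 57, east 3, south 57
  cycle 3: PE[1][0] → acc 72, east 9, south 72
OS (3×3 grid), PE[1][0]:
  cycle 0: PE[1][0] → acc 0, east 0, south 0
  cycle 1: PE[1][0] → acc 54, east 6, south 9
  cycle 2: PE[1][0] → acc 57, east 3, south 1
  cycle 3: PE[1][0] → acc 69, east 2, south 6
RS (3×3 grid), PE[1][0]:
  cycle 0: PE[1][0] → acc 0, east 0, south 0
  cycle 1: PE[1][0] → acc 54, east 54, south 9
  cycle 2: PE[1][0] → acc 42, east 42, south 7
  cycle 3: PE[1][0] → acc 48, east 48, south 8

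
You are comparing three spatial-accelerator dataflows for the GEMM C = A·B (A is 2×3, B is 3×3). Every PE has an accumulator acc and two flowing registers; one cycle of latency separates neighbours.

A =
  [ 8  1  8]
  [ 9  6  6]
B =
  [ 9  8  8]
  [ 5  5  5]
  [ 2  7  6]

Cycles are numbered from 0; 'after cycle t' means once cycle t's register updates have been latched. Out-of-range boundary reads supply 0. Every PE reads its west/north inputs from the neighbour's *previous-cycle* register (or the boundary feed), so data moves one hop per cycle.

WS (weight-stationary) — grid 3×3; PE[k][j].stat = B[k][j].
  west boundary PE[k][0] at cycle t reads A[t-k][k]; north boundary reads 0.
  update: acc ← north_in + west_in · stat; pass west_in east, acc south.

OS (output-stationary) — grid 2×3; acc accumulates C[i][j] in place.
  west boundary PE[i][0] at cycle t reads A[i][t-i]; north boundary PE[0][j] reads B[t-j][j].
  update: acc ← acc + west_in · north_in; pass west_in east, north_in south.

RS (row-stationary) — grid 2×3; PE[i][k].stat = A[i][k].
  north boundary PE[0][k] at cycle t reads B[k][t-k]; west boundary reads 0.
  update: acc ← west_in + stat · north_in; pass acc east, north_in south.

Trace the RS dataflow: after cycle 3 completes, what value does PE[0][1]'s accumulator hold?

PE[0][1].acc = 69

Tracing RS — 2×3 array, target PE[0][1]:
  step 0 · PE0,0: acc=72; fwd→72 fwd↓9
  step 0 · PE0,1: acc=0; fwd→0 fwd↓0
  step 1 · PE0,0: acc=64; fwd→64 fwd↓8
  step 1 · PE0,1: acc=77; fwd→77 fwd↓5
  step 2 · PE0,0: acc=64; fwd→64 fwd↓8
  step 2 · PE0,1: acc=69; fwd→69 fwd↓5
  step 3 · PE0,0: acc=0; fwd→0 fwd↓0
  step 3 · PE0,1: acc=69; fwd→69 fwd↓5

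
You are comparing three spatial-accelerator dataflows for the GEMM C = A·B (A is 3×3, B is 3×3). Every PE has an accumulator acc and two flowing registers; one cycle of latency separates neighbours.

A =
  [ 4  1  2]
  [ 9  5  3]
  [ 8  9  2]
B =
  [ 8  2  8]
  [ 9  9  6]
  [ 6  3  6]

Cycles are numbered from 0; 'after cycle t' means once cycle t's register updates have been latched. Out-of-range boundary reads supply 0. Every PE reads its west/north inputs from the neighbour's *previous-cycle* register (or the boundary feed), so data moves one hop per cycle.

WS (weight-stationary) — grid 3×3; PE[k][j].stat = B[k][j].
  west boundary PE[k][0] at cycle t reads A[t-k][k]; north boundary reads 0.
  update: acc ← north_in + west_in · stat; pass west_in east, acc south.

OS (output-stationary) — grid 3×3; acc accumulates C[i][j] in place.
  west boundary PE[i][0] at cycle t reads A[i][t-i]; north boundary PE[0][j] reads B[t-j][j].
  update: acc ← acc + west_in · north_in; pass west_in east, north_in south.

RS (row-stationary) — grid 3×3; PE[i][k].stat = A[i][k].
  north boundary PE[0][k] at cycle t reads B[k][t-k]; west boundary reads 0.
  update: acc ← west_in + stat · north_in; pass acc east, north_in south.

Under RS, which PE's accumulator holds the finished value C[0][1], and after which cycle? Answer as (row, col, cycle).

RS: C[0][1] accumulates in PE[0][2]:
  0: (0,2).acc=0  regs=<0,0>
  1: (0,2).acc=0  regs=<0,0>
  2: (0,2).acc=53  regs=<53,6>
  3: (0,2).acc=23  regs=<23,3>

(row, col, cycle) = (0, 2, 3)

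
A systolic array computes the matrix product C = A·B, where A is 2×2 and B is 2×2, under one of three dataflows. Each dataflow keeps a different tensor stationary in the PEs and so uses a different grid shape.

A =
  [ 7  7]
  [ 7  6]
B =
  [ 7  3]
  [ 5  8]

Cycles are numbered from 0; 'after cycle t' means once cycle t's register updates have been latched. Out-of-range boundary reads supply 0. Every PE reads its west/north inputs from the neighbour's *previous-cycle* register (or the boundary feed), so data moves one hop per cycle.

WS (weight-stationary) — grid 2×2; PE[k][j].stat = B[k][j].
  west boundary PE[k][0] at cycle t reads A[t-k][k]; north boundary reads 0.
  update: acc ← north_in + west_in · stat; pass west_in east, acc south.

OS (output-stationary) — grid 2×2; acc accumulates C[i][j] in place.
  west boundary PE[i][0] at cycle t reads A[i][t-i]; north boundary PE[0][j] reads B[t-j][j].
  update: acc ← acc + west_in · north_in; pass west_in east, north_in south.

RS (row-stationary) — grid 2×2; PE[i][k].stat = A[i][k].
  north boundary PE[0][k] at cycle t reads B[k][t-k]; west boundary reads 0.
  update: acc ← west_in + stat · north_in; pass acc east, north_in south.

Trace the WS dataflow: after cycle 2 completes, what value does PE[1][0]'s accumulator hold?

WS on a 2×2 grid — tracing PE[1][0] and its feeders:
  0: (0,0).acc=49  regs=<7,49>
  0: (1,0).acc=0  regs=<0,0>
  1: (0,0).acc=49  regs=<7,49>
  1: (1,0).acc=84  regs=<7,84>
  2: (0,0).acc=0  regs=<0,0>
  2: (1,0).acc=79  regs=<6,79>

PE[1][0].acc = 79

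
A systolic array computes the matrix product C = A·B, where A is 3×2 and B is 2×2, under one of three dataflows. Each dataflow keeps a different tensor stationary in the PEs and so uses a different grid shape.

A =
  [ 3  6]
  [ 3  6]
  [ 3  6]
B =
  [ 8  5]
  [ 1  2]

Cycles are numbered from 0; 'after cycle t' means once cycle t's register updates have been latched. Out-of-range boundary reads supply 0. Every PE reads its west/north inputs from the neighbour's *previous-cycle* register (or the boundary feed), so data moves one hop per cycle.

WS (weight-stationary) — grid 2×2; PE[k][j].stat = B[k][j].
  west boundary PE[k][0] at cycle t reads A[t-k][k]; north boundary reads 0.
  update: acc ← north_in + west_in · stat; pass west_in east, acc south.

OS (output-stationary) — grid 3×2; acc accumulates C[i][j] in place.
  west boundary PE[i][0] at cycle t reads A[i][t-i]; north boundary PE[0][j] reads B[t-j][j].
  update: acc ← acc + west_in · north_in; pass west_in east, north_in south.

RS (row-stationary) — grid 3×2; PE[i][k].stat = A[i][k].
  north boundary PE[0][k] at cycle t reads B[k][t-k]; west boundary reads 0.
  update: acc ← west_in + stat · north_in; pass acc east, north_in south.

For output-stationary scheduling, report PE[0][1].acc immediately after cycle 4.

OS on a 3×2 grid — tracing PE[0][1] and its feeders:
  cycle 0: PE[0][0] → acc 24, east 3, south 8
  cycle 0: PE[0][1] → acc 0, east 0, south 0
  cycle 1: PE[0][0] → acc 30, east 6, south 1
  cycle 1: PE[0][1] → acc 15, east 3, south 5
  cycle 2: PE[0][0] → acc 30, east 0, south 0
  cycle 2: PE[0][1] → acc 27, east 6, south 2
  cycle 3: PE[0][0] → acc 30, east 0, south 0
  cycle 3: PE[0][1] → acc 27, east 0, south 0
  cycle 4: PE[0][0] → acc 30, east 0, south 0
  cycle 4: PE[0][1] → acc 27, east 0, south 0

PE[0][1].acc = 27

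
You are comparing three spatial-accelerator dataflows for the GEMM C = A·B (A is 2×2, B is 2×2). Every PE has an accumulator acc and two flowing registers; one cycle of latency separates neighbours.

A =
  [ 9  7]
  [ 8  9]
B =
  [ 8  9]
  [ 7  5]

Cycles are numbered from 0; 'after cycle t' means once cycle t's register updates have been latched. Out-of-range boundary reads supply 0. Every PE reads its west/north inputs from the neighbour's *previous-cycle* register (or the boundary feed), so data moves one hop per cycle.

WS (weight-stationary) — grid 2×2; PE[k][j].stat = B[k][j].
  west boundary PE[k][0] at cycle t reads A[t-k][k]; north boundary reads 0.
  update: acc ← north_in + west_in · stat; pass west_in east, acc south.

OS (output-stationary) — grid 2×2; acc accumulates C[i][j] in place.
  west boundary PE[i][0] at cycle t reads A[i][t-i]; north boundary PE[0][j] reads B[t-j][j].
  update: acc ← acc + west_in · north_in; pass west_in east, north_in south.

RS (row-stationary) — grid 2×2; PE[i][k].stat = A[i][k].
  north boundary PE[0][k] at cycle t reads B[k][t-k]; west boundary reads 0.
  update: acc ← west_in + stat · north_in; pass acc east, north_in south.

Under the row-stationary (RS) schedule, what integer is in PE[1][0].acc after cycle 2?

RS (2×2). Following PE[1][0] plus its west/north inputs:
  c0 r0c0: 72 / 72 / 8
  c0 r1c0: 0 / 0 / 0
  c1 r0c0: 81 / 81 / 9
  c1 r1c0: 64 / 64 / 8
  c2 r0c0: 0 / 0 / 0
  c2 r1c0: 72 / 72 / 9

PE[1][0].acc = 72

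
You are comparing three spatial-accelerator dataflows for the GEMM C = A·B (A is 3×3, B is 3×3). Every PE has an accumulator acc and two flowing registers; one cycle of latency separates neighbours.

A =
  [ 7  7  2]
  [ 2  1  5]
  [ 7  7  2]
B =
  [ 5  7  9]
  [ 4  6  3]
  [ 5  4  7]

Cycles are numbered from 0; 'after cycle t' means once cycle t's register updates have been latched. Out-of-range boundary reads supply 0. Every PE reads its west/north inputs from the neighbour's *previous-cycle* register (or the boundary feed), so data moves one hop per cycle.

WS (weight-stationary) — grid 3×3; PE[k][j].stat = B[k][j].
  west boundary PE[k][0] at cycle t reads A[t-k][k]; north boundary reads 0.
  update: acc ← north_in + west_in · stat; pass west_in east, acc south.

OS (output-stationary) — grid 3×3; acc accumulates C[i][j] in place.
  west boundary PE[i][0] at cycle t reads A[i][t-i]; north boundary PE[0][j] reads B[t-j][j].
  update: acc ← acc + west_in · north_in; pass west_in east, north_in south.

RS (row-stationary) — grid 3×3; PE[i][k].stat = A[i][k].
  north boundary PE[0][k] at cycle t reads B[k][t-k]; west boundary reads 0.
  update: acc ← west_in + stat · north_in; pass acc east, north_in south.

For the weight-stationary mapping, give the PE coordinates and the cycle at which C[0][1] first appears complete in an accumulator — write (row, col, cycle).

WS — PE[2][1] is where C[0][1] collects:
  cycle 0: PE[2][1] → acc 0, east 0, south 0
  cycle 1: PE[2][1] → acc 0, east 0, south 0
  cycle 2: PE[2][1] → acc 0, east 0, south 0
  cycle 3: PE[2][1] → acc 99, east 2, south 99

(row, col, cycle) = (2, 1, 3)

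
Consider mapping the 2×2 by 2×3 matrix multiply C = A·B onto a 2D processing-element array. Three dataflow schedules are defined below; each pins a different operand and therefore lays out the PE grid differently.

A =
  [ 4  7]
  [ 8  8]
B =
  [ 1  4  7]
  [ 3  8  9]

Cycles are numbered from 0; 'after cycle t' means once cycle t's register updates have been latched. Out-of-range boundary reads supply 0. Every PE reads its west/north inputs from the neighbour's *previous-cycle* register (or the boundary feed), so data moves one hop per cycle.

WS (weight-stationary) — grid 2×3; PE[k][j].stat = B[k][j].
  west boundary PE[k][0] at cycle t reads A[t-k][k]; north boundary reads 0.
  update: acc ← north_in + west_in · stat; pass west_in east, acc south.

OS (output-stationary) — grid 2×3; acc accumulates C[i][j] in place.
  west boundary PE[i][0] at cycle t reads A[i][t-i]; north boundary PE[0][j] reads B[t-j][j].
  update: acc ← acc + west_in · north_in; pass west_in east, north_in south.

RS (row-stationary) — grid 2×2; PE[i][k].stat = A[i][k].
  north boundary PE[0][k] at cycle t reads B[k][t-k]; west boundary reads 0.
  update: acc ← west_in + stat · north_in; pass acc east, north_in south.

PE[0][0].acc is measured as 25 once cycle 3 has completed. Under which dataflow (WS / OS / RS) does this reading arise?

dataflow = OS

Under WS (2×3), PE[0][0]:
  step 0 · PE0,0: acc=4; fwd→4 fwd↓4
  step 1 · PE0,0: acc=8; fwd→8 fwd↓8
  step 2 · PE0,0: acc=0; fwd→0 fwd↓0
  step 3 · PE0,0: acc=0; fwd→0 fwd↓0
Under OS (2×3), PE[0][0]:
  step 0 · PE0,0: acc=4; fwd→4 fwd↓1
  step 1 · PE0,0: acc=25; fwd→7 fwd↓3
  step 2 · PE0,0: acc=25; fwd→0 fwd↓0
  step 3 · PE0,0: acc=25; fwd→0 fwd↓0
Under RS (2×2), PE[0][0]:
  step 0 · PE0,0: acc=4; fwd→4 fwd↓1
  step 1 · PE0,0: acc=16; fwd→16 fwd↓4
  step 2 · PE0,0: acc=28; fwd→28 fwd↓7
  step 3 · PE0,0: acc=0; fwd→0 fwd↓0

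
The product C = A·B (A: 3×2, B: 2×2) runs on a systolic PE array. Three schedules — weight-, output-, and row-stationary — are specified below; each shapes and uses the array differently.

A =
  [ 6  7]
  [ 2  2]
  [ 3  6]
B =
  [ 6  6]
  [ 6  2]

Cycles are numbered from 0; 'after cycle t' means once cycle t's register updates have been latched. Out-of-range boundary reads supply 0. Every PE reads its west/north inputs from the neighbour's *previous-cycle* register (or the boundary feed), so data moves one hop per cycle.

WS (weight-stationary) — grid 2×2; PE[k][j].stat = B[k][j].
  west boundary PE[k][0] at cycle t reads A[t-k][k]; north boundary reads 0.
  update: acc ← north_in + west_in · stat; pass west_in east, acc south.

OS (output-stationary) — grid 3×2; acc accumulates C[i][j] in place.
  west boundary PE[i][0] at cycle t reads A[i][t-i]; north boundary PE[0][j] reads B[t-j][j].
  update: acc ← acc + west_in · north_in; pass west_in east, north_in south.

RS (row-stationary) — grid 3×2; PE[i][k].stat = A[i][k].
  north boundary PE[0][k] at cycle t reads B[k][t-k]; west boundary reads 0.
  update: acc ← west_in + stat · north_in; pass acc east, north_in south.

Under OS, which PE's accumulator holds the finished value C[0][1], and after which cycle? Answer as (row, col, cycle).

(row, col, cycle) = (0, 1, 2)

OS: C[0][1] accumulates in PE[0][1]:
  step 0 · PE0,1: acc=0; fwd→0 fwd↓0
  step 1 · PE0,1: acc=36; fwd→6 fwd↓6
  step 2 · PE0,1: acc=50; fwd→7 fwd↓2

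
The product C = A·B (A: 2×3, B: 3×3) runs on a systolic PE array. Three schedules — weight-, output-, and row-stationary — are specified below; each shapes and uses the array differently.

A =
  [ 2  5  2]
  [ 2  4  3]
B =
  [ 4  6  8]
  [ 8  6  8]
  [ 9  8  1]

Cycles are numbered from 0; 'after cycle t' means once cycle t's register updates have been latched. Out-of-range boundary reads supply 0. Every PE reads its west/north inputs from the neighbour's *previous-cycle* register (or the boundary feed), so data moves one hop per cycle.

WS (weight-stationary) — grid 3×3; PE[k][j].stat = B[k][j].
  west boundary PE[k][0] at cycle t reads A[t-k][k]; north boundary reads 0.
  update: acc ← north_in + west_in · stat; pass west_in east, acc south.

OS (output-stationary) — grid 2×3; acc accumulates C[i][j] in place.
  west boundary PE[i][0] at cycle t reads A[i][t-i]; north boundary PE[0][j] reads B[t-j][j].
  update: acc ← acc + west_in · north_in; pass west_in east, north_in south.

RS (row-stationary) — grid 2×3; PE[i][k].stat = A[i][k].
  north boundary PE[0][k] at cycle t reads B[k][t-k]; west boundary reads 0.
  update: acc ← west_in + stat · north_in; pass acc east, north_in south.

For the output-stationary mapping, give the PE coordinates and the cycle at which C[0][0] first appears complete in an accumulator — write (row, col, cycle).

(row, col, cycle) = (0, 0, 2)

Under OS, C[0][0] lands at PE[0][0]:
  c0 r0c0: 8 / 2 / 4
  c1 r0c0: 48 / 5 / 8
  c2 r0c0: 66 / 2 / 9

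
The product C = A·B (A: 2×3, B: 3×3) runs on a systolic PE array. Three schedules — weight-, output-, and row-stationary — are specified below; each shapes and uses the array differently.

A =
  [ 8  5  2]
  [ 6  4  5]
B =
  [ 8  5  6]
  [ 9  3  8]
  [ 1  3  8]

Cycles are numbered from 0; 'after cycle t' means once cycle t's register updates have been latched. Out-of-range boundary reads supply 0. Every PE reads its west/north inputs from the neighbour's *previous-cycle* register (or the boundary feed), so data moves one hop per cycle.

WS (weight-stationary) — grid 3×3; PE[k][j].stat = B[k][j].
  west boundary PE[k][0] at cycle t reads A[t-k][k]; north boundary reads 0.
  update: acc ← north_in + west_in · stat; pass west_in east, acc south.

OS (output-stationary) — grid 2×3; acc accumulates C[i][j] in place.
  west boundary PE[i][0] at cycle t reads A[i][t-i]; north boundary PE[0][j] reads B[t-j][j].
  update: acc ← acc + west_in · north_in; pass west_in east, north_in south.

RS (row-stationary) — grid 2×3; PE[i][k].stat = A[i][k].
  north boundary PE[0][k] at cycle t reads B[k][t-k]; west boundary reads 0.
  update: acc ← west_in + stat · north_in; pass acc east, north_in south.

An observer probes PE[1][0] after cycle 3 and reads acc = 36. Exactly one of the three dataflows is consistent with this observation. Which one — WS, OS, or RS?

dataflow = RS

— WS: 3×3; PE[1][0] trace:
  @0  [1,0]  acc 0  |  →0  ↓0
  @1  [1,0]  acc 109  |  →5  ↓109
  @2  [1,0]  acc 84  |  →4  ↓84
  @3  [1,0]  acc 0  |  →0  ↓0
— OS: 2×3; PE[1][0] trace:
  @0  [1,0]  acc 0  |  →0  ↓0
  @1  [1,0]  acc 48  |  →6  ↓8
  @2  [1,0]  acc 84  |  →4  ↓9
  @3  [1,0]  acc 89  |  →5  ↓1
— RS: 2×3; PE[1][0] trace:
  @0  [1,0]  acc 0  |  →0  ↓0
  @1  [1,0]  acc 48  |  →48  ↓8
  @2  [1,0]  acc 30  |  →30  ↓5
  @3  [1,0]  acc 36  |  →36  ↓6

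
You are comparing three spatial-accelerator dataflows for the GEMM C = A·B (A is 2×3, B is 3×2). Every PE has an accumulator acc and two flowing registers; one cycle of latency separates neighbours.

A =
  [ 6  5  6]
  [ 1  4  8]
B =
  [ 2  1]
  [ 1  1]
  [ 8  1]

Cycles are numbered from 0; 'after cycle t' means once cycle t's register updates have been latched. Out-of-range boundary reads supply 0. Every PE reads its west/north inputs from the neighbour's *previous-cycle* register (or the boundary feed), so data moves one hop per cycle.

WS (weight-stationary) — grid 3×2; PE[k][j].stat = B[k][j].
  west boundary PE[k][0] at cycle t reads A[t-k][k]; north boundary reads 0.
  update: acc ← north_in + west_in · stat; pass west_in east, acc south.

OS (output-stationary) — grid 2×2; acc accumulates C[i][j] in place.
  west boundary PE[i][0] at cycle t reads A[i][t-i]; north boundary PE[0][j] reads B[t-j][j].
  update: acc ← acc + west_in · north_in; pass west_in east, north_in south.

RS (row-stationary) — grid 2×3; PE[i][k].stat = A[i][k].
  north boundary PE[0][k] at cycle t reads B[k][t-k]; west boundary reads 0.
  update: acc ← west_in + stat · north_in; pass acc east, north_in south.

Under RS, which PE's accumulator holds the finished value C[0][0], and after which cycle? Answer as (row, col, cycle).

Under RS, C[0][0] lands at PE[0][2]:
  after 0 — PE[0][2] acc=0, pass-E 0, pass-S 0
  after 1 — PE[0][2] acc=0, pass-E 0, pass-S 0
  after 2 — PE[0][2] acc=65, pass-E 65, pass-S 8

(row, col, cycle) = (0, 2, 2)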